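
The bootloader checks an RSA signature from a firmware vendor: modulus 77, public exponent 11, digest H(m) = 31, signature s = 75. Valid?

s^11 mod 77 = 31
Since 31 equals the digest 31, verification succeeds.

yes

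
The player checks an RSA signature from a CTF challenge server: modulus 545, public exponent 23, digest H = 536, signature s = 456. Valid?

yes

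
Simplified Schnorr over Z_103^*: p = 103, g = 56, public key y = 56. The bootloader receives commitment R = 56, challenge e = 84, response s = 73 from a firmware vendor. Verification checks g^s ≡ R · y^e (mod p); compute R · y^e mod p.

56^2 = 3136 ≡ 46
56^4 ≡ 46^2 = 2116 ≡ 56
56^8 ≡ 56^2 = 3136 ≡ 46
56^16 ≡ 46^2 = 2116 ≡ 56
56^32 ≡ 56^2 = 3136 ≡ 46
56^64 ≡ 46^2 = 2116 ≡ 56
84 = 64 + 16 + 4, so 56^84 ≡ 56·56·56 ≡ 1 (mod 103)
R · y^e ≡ 56·1 = 56 ≡ 56 (mod 103)

56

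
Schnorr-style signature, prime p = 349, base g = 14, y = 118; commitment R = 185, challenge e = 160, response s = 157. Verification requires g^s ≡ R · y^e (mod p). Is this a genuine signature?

genuine

g^s mod p:
14^2 = 196
14^4 ≡ 196^2 = 38416 ≡ 26
14^8 ≡ 26^2 = 676 ≡ 327
14^16 ≡ 327^2 = 106929 ≡ 135
14^32 ≡ 135^2 = 18225 ≡ 77
14^64 ≡ 77^2 = 5929 ≡ 345
14^128 ≡ 345^2 = 119025 ≡ 16
157 = 128 + 16 + 8 + 4 + 1, so 14^157 ≡ 16·135·327·26·14 ≡ 207 (mod 349)
R · y^e mod p:
118^2 = 13924 ≡ 313
118^4 ≡ 313^2 = 97969 ≡ 249
118^8 ≡ 249^2 = 62001 ≡ 228
118^16 ≡ 228^2 = 51984 ≡ 332
118^32 ≡ 332^2 = 110224 ≡ 289
118^64 ≡ 289^2 = 83521 ≡ 110
118^128 ≡ 110^2 = 12100 ≡ 234
160 = 128 + 32, so 118^160 ≡ 234·289 ≡ 269 (mod 349)
185·269 = 49765 ≡ 207 (mod 349)
207 ≡ 207 (mod 349); signature holds.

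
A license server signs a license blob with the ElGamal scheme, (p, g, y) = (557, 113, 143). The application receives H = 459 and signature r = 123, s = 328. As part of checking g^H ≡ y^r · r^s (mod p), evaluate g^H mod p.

297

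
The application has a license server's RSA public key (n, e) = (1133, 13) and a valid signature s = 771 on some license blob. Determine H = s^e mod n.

210

s^13 mod 1133 = 210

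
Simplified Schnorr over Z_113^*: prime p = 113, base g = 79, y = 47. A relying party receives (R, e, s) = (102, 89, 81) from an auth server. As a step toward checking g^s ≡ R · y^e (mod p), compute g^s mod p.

29

Squares mod 113: 79^1≡79, 79^2≡26, 79^4≡111, 79^8≡4, 79^16≡16, 79^32≡30, 79^64≡109
81 = 64 + 16 + 1, so 79^81 ≡ 109·16·79 ≡ 29 (mod 113)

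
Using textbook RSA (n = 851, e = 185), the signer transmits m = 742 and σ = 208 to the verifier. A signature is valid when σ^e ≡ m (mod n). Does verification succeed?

fails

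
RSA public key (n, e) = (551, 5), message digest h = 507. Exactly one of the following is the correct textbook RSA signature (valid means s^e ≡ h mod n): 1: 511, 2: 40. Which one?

2

Candidate 1: 511^2 = 261121 ≡ 498; 511^4 ≡ 498^2 = 248004 ≡ 54; 5 = 4 + 1, so 511^5 ≡ 54·511 ≡ 44 (mod 551)
Candidate 2: 40^2 = 1600 ≡ 498; 40^4 ≡ 498^2 = 248004 ≡ 54; 5 = 4 + 1, so 40^5 ≡ 54·40 ≡ 507 (mod 551)
  → matches h = 507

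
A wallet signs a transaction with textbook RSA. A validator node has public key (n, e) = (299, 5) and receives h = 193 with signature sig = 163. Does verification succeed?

Squares mod 299: sig^1≡163, sig^2≡257, sig^4≡269
5 = 4 + 1, so sig^5 ≡ 269·163 ≡ 193 (mod 299)
193 = h, so the signature checks out.

passes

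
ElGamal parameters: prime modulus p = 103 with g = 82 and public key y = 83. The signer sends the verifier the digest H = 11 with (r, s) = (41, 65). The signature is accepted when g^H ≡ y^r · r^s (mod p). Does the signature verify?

verifies

Left side g^H mod p:
82^2 = 6724 ≡ 29
82^4 ≡ 29^2 = 841 ≡ 17
82^8 ≡ 17^2 = 289 ≡ 83
11 = 8 + 2 + 1, so 82^11 ≡ 83·29·82 ≡ 26 (mod 103)
Right side y^r · r^s mod p:
83^2 = 6889 ≡ 91
83^4 ≡ 91^2 = 8281 ≡ 41
83^8 ≡ 41^2 = 1681 ≡ 33
83^16 ≡ 33^2 = 1089 ≡ 59
83^32 ≡ 59^2 = 3481 ≡ 82
41 = 32 + 8 + 1, so 83^41 ≡ 82·33·83 ≡ 58 (mod 103)
41^2 = 1681 ≡ 33
41^4 ≡ 33^2 = 1089 ≡ 59
41^8 ≡ 59^2 = 3481 ≡ 82
41^16 ≡ 82^2 = 6724 ≡ 29
41^32 ≡ 29^2 = 841 ≡ 17
41^64 ≡ 17^2 = 289 ≡ 83
65 = 64 + 1, so 41^65 ≡ 83·41 ≡ 4 (mod 103)
58·4 = 232 ≡ 26 (mod 103)
26 ≡ 26 (mod 103), so the signature is genuine.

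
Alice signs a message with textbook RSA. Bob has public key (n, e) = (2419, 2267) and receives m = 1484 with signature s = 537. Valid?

no

s^2 ≡ 537^2 = 288369 ≡ 508
s^4 ≡ 508^2 = 258064 ≡ 1650
s^8 ≡ 1650^2 = 2722500 ≡ 1125
s^16 ≡ 1125^2 = 1265625 ≡ 488
s^32 ≡ 488^2 = 238144 ≡ 1082
s^64 ≡ 1082^2 = 1170724 ≡ 2347
s^128 ≡ 2347^2 = 5508409 ≡ 346
s^256 ≡ 346^2 = 119716 ≡ 1185
s^512 ≡ 1185^2 = 1404225 ≡ 1205
s^1024 ≡ 1205^2 = 1452025 ≡ 625
s^2048 ≡ 625^2 = 390625 ≡ 1166
2267 = 2048 + 128 + 64 + 16 + 8 + 2 + 1, so s^2267 ≡ 1166·346·2347·488·1125·508·537 ≡ 1050 (mod 2419)
1050 ≠ 1484, so verification fails.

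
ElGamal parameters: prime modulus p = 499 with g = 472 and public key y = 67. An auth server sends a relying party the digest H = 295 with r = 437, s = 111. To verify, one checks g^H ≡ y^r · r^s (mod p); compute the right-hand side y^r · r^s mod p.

67^2 = 4489 ≡ 497
67^4 ≡ 497^2 = 247009 ≡ 4
67^8 ≡ 4^2 = 16
67^16 ≡ 16^2 = 256
67^32 ≡ 256^2 = 65536 ≡ 167
67^64 ≡ 167^2 = 27889 ≡ 444
67^128 ≡ 444^2 = 197136 ≡ 31
67^256 ≡ 31^2 = 961 ≡ 462
437 = 256 + 128 + 32 + 16 + 4 + 1, so 67^437 ≡ 462·31·167·256·4·67 ≡ 447 (mod 499)
437^2 = 190969 ≡ 351
437^4 ≡ 351^2 = 123201 ≡ 447
437^8 ≡ 447^2 = 199809 ≡ 209
437^16 ≡ 209^2 = 43681 ≡ 268
437^32 ≡ 268^2 = 71824 ≡ 467
437^64 ≡ 467^2 = 218089 ≡ 26
111 = 64 + 32 + 8 + 4 + 2 + 1, so 437^111 ≡ 26·467·209·447·351·437 ≡ 39 (mod 499)
y^r · r^s ≡ 447·39 = 17433 ≡ 467 (mod 499)

467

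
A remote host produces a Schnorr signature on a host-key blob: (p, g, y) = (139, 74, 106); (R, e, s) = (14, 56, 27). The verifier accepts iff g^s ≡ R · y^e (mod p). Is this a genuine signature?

g^s mod p:
Squares mod 139: 74^1≡74, 74^2≡55, 74^4≡106, 74^8≡116, 74^16≡112
27 = 16 + 8 + 2 + 1, so 74^27 ≡ 112·116·55·74 ≡ 33 (mod 139)
R · y^e mod p:
Squares mod 139: 106^1≡106, 106^2≡116, 106^4≡112, 106^8≡34, 106^16≡44, 106^32≡129
56 = 32 + 16 + 8, so 106^56 ≡ 129·44·34 ≡ 52 (mod 139)
14·52 = 728 ≡ 33 (mod 139)
33 ≡ 33 (mod 139); signature holds.

genuine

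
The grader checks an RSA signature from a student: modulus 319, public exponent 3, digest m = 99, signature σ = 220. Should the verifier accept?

accept

σ^3 mod 319 = 99
σ^3 mod 319 = 99 matches m.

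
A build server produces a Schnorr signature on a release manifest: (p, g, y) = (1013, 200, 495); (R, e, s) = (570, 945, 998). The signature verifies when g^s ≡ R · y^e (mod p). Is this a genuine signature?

g^s mod p:
Squares mod 1013: 200^1≡200, 200^2≡493, 200^4≡942, 200^8≡989, 200^16≡576, 200^32≡525, 200^64≡89, 200^128≡830, 200^256≡60, 200^512≡561
998 = 512 + 256 + 128 + 64 + 32 + 4 + 2, so 200^998 ≡ 561·60·830·89·525·942·493 ≡ 182 (mod 1013)
R · y^e mod p:
Squares mod 1013: 495^1≡495, 495^2≡892, 495^4≡459, 495^8≡990, 495^16≡529, 495^32≡253, 495^64≡190, 495^128≡645, 495^256≡695, 495^512≡837
945 = 512 + 256 + 128 + 32 + 16 + 1, so 495^945 ≡ 837·695·645·253·529·495 ≡ 633 (mod 1013)
570·633 = 360810 ≡ 182 (mod 1013)
182 ≡ 182 (mod 1013); signature holds.

genuine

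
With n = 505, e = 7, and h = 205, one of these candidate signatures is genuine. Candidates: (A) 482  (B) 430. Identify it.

B

Candidate A: 482^2 = 232324 ≡ 24; 482^4 ≡ 24^2 = 576 ≡ 71; 7 = 4 + 2 + 1, so 482^7 ≡ 71·24·482 ≡ 198 (mod 505)
Candidate B: 430^2 = 184900 ≡ 70; 430^4 ≡ 70^2 = 4900 ≡ 355; 7 = 4 + 2 + 1, so 430^7 ≡ 355·70·430 ≡ 205 (mod 505)
  → matches h = 205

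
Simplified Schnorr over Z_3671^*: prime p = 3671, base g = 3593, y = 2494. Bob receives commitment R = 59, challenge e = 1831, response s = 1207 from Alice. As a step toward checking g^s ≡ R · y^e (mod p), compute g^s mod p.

3634

Squares mod 3671: 3593^1≡3593, 3593^2≡2413, 3593^4≡363, 3593^8≡3284, 3593^16≡2929, 3593^32≡3585, 3593^64≡54, 3593^128≡2916, 3593^256≡1020, 3593^512≡1507, 3593^1024≡2371
1207 = 1024 + 128 + 32 + 16 + 4 + 2 + 1, so 3593^1207 ≡ 2371·2916·3585·2929·363·2413·3593 ≡ 3634 (mod 3671)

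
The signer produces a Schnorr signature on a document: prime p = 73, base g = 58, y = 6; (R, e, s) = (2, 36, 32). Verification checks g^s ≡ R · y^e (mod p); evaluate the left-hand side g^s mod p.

2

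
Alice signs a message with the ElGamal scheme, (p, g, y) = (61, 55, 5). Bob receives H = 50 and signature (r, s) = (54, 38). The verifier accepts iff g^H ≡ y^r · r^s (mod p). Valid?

yes

Left side g^H mod p:
55^2 = 3025 ≡ 36
55^4 ≡ 36^2 = 1296 ≡ 15
55^8 ≡ 15^2 = 225 ≡ 42
55^16 ≡ 42^2 = 1764 ≡ 56
55^32 ≡ 56^2 = 3136 ≡ 25
50 = 32 + 16 + 2, so 55^50 ≡ 25·56·36 ≡ 14 (mod 61)
Right side y^r · r^s mod p:
5^2 = 25
5^4 ≡ 25^2 = 625 ≡ 15
5^8 ≡ 15^2 = 225 ≡ 42
5^16 ≡ 42^2 = 1764 ≡ 56
5^32 ≡ 56^2 = 3136 ≡ 25
54 = 32 + 16 + 4 + 2, so 5^54 ≡ 25·56·15·25 ≡ 34 (mod 61)
54^2 = 2916 ≡ 49
54^4 ≡ 49^2 = 2401 ≡ 22
54^8 ≡ 22^2 = 484 ≡ 57
54^16 ≡ 57^2 = 3249 ≡ 16
54^32 ≡ 16^2 = 256 ≡ 12
38 = 32 + 4 + 2, so 54^38 ≡ 12·22·49 ≡ 4 (mod 61)
34·4 = 136 ≡ 14 (mod 61)
14 ≡ 14 (mod 61), so the signature is genuine.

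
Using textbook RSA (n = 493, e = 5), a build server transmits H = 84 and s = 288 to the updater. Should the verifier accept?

s^5 mod 493 = 84
Since 84 equals the digest 84, verification succeeds.

accept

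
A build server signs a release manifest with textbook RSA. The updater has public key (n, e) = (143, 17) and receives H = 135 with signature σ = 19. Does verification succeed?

σ^17 mod 143 = 2
The recovered value 2 does not match the digest 135.

fails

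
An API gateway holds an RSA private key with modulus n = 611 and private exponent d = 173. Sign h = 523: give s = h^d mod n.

h^2 ≡ 523^2 = 273529 ≡ 412
h^4 ≡ 412^2 = 169744 ≡ 497
h^8 ≡ 497^2 = 247009 ≡ 165
h^16 ≡ 165^2 = 27225 ≡ 341
h^32 ≡ 341^2 = 116281 ≡ 191
h^64 ≡ 191^2 = 36481 ≡ 432
h^128 ≡ 432^2 = 186624 ≡ 269
173 = 128 + 32 + 8 + 4 + 1, so h^173 ≡ 269·191·165·497·523 ≡ 178 (mod 611)

178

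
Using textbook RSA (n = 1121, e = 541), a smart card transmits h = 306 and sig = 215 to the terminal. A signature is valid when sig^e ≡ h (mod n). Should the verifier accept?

reject

sig^2 ≡ 215^2 = 46225 ≡ 264
sig^4 ≡ 264^2 = 69696 ≡ 194
sig^8 ≡ 194^2 = 37636 ≡ 643
sig^16 ≡ 643^2 = 413449 ≡ 921
sig^32 ≡ 921^2 = 848241 ≡ 765
sig^64 ≡ 765^2 = 585225 ≡ 63
sig^128 ≡ 63^2 = 3969 ≡ 606
sig^256 ≡ 606^2 = 367236 ≡ 669
sig^512 ≡ 669^2 = 447561 ≡ 282
541 = 512 + 16 + 8 + 4 + 1, so sig^541 ≡ 282·921·643·194·215 ≡ 367 (mod 1121)
sig^541 mod 1121 = 367, but h = 306.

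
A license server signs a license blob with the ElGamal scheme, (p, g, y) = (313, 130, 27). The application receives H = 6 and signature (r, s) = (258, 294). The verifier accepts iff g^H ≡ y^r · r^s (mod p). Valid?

yes

Left side g^H mod p:
Squares mod 313: 130^1≡130, 130^2≡311, 130^4≡4
6 = 4 + 2, so 130^6 ≡ 4·311 ≡ 305 (mod 313)
Right side y^r · r^s mod p:
Squares mod 313: 27^1≡27, 27^2≡103, 27^4≡280, 27^8≡150, 27^16≡277, 27^32≡44, 27^64≡58, 27^128≡234, 27^256≡294
258 = 256 + 2, so 27^258 ≡ 294·103 ≡ 234 (mod 313)
Squares mod 313: 258^1≡258, 258^2≡208, 258^4≡70, 258^8≡205, 258^16≡83, 258^32≡3, 258^64≡9, 258^128≡81, 258^256≡301
294 = 256 + 32 + 4 + 2, so 258^294 ≡ 301·3·70·208 ≡ 115 (mod 313)
234·115 = 26910 ≡ 305 (mod 313)
305 ≡ 305 (mod 313), so the signature is genuine.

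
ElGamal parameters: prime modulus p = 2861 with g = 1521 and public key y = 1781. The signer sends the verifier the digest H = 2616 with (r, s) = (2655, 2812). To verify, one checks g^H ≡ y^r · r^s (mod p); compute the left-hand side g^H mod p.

1863

Squares mod 2861: 1521^1≡1521, 1521^2≡1753, 1521^4≡295, 1521^8≡1195, 1521^16≡386, 1521^32≡224, 1521^64≡1539, 1521^128≡2474, 1521^256≡997, 1521^512≡1242, 1521^1024≡485, 1521^2048≡623
2616 = 2048 + 512 + 32 + 16 + 8, so 1521^2616 ≡ 623·1242·224·386·1195 ≡ 1863 (mod 2861)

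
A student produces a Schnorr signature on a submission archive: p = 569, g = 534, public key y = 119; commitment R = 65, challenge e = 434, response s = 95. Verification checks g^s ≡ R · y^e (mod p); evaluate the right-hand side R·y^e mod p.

119^434 mod 569 = 251
R · y^e ≡ 65·251 = 16315 ≡ 383 (mod 569)

383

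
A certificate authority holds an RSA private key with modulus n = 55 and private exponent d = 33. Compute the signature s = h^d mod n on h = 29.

24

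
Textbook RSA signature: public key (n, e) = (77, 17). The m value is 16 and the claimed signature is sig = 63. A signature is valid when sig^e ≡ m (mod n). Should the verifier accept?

sig^2 ≡ 63^2 = 3969 ≡ 42
sig^4 ≡ 42^2 = 1764 ≡ 70
sig^8 ≡ 70^2 = 4900 ≡ 49
sig^16 ≡ 49^2 = 2401 ≡ 14
17 = 16 + 1, so sig^17 ≡ 14·63 ≡ 35 (mod 77)
sig^17 mod 77 = 35, but m = 16.

reject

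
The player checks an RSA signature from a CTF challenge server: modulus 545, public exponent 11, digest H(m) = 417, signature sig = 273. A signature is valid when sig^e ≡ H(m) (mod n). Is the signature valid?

valid

sig^11 mod 545 = 417
417 = H(m), so the signature checks out.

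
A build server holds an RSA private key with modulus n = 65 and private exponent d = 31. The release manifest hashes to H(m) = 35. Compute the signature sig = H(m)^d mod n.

35

(H(m))^2 ≡ 35^2 = 1225 ≡ 55
(H(m))^4 ≡ 55^2 = 3025 ≡ 35
(H(m))^8 ≡ 35^2 = 1225 ≡ 55
(H(m))^16 ≡ 55^2 = 3025 ≡ 35
31 = 16 + 8 + 4 + 2 + 1, so (H(m))^31 ≡ 35·55·35·55·35 ≡ 35 (mod 65)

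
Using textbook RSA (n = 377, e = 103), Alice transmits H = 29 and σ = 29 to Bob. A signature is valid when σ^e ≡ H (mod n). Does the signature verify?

verifies

Squares mod 377: σ^1≡29, σ^2≡87, σ^4≡29, σ^8≡87, σ^16≡29, σ^32≡87, σ^64≡29
103 = 64 + 32 + 4 + 2 + 1, so σ^103 ≡ 29·87·29·87·29 ≡ 29 (mod 377)
29 = H, so the signature checks out.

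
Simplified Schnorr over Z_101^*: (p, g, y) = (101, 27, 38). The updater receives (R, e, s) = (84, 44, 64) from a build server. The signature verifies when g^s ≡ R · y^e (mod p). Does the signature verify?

g^s mod p:
27^2 = 729 ≡ 22
27^4 ≡ 22^2 = 484 ≡ 80
27^8 ≡ 80^2 = 6400 ≡ 37
27^16 ≡ 37^2 = 1369 ≡ 56
27^32 ≡ 56^2 = 3136 ≡ 5
27^64 ≡ 5^2 = 25
R · y^e mod p:
38^2 = 1444 ≡ 30
38^4 ≡ 30^2 = 900 ≡ 92
38^8 ≡ 92^2 = 8464 ≡ 81
38^16 ≡ 81^2 = 6561 ≡ 97
38^32 ≡ 97^2 = 9409 ≡ 16
44 = 32 + 8 + 4, so 38^44 ≡ 16·81·92 ≡ 52 (mod 101)
84·52 = 4368 ≡ 25 (mod 101)
25 ≡ 25 (mod 101); signature holds.

verifies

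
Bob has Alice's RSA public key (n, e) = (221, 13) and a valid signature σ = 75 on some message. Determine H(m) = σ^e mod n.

σ^13 mod 221 = 23

23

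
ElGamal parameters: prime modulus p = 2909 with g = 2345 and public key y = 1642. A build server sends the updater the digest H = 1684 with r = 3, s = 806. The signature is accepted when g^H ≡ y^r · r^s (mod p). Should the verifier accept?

reject

Left side g^H mod p:
Squares mod 2909: 2345^1≡2345, 2345^2≡1015, 2345^4≡439, 2345^8≡727, 2345^16≡2000, 2345^32≡125, 2345^64≡1080, 2345^128≡2800, 2345^256≡245, 2345^512≡1845, 2345^1024≡495
1684 = 1024 + 512 + 128 + 16 + 4, so 2345^1684 ≡ 495·1845·2800·2000·439 ≡ 517 (mod 2909)
Right side y^r · r^s mod p:
Squares mod 2909: 1642^1≡1642, 1642^2≡2430
3 = 2 + 1, so 1642^3 ≡ 2430·1642 ≡ 1821 (mod 2909)
Squares mod 2909: 3^1≡3, 3^2≡9, 3^4≡81, 3^8≡743, 3^16≡2248, 3^32≡571, 3^64≡233, 3^128≡1927, 3^256≡1445, 3^512≡2272
806 = 512 + 256 + 32 + 4 + 2, so 3^806 ≡ 2272·1445·571·81·9 ≡ 2423 (mod 2909)
1821·2423 = 4412283 ≡ 2239 (mod 2909)
517 ≠ 2239, so verification fails.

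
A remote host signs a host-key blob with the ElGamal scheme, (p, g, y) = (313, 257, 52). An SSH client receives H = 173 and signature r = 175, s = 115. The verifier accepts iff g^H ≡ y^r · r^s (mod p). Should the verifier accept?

accept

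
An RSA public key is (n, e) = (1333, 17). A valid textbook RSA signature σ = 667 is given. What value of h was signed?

70

Squares mod 1333: σ^1≡667, σ^2≡1000, σ^4≡250, σ^8≡1182, σ^16≡140
17 = 16 + 1, so σ^17 ≡ 140·667 ≡ 70 (mod 1333)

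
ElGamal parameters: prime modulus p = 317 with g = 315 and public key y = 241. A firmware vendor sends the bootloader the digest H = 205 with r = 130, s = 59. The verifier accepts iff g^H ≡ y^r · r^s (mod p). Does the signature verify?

does not verify

Left side g^H mod p:
315^2 = 99225 ≡ 4
315^4 ≡ 4^2 = 16
315^8 ≡ 16^2 = 256
315^16 ≡ 256^2 = 65536 ≡ 234
315^32 ≡ 234^2 = 54756 ≡ 232
315^64 ≡ 232^2 = 53824 ≡ 251
315^128 ≡ 251^2 = 63001 ≡ 235
205 = 128 + 64 + 8 + 4 + 1, so 315^205 ≡ 235·251·256·16·315 ≡ 199 (mod 317)
Right side y^r · r^s mod p:
241^2 = 58081 ≡ 70
241^4 ≡ 70^2 = 4900 ≡ 145
241^8 ≡ 145^2 = 21025 ≡ 103
241^16 ≡ 103^2 = 10609 ≡ 148
241^32 ≡ 148^2 = 21904 ≡ 31
241^64 ≡ 31^2 = 961 ≡ 10
241^128 ≡ 10^2 = 100
130 = 128 + 2, so 241^130 ≡ 100·70 ≡ 26 (mod 317)
130^2 = 16900 ≡ 99
130^4 ≡ 99^2 = 9801 ≡ 291
130^8 ≡ 291^2 = 84681 ≡ 42
130^16 ≡ 42^2 = 1764 ≡ 179
130^32 ≡ 179^2 = 32041 ≡ 24
59 = 32 + 16 + 8 + 2 + 1, so 130^59 ≡ 24·179·42·99·130 ≡ 115 (mod 317)
26·115 = 2990 ≡ 137 (mod 317)
199 ≠ 137, so verification fails.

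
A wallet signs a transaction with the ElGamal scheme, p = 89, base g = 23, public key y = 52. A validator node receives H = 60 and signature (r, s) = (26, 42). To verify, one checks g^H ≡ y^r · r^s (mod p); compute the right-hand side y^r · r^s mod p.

85

Squares mod 89: 52^1≡52, 52^2≡34, 52^4≡88, 52^8≡1, 52^16≡1
26 = 16 + 8 + 2, so 52^26 ≡ 1·1·34 ≡ 34 (mod 89)
Squares mod 89: 26^1≡26, 26^2≡53, 26^4≡50, 26^8≡8, 26^16≡64, 26^32≡2
42 = 32 + 8 + 2, so 26^42 ≡ 2·8·53 ≡ 47 (mod 89)
y^r · r^s ≡ 34·47 = 1598 ≡ 85 (mod 89)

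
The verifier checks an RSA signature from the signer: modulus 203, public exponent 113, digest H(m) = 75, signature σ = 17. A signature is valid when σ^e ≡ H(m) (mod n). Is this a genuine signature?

Squares mod 203: σ^1≡17, σ^2≡86, σ^4≡88, σ^8≡30, σ^16≡88, σ^32≡30, σ^64≡88
113 = 64 + 32 + 16 + 1, so σ^113 ≡ 88·30·88·17 ≡ 75 (mod 203)
75 = H(m), so the signature checks out.

genuine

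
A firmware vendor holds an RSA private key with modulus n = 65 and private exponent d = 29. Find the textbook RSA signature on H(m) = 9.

29

Squares mod 65: (H(m))^1≡9, (H(m))^2≡16, (H(m))^4≡61, (H(m))^8≡16, (H(m))^16≡61
29 = 16 + 8 + 4 + 1, so (H(m))^29 ≡ 61·16·61·9 ≡ 29 (mod 65)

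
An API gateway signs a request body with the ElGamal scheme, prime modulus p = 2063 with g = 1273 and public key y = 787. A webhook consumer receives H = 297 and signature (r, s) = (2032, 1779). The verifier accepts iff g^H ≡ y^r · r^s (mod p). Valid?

yes

Left side g^H mod p:
Squares mod 2063: 1273^1≡1273, 1273^2≡1074, 1273^4≡259, 1273^8≡1065, 1273^16≡1638, 1273^32≡1144, 1273^64≡794, 1273^128≡1221, 1273^256≡1355
297 = 256 + 32 + 8 + 1, so 1273^297 ≡ 1355·1144·1065·1273 ≡ 984 (mod 2063)
Right side y^r · r^s mod p:
Squares mod 2063: 787^1≡787, 787^2≡469, 787^4≡1283, 787^8≡1878, 787^16≡1217, 787^32≡1918, 787^64≡395, 787^128≡1300, 787^256≡403, 787^512≡1495, 787^1024≡796
2032 = 1024 + 512 + 256 + 128 + 64 + 32 + 16, so 787^2032 ≡ 796·1495·403·1300·395·1918·1217 ≡ 324 (mod 2063)
Squares mod 2063: 2032^1≡2032, 2032^2≡961, 2032^4≡1360, 2032^8≡1152, 2032^16≡595, 2032^32≡1252, 2032^64≡1687, 2032^128≡1092, 2032^256≡50, 2032^512≡437, 2032^1024≡1173
1779 = 1024 + 512 + 128 + 64 + 32 + 16 + 2 + 1, so 2032^1779 ≡ 1173·437·1092·1687·1252·595·961·2032 ≡ 1684 (mod 2063)
324·1684 = 545616 ≡ 984 (mod 2063)
984 ≡ 984 (mod 2063), so the signature is genuine.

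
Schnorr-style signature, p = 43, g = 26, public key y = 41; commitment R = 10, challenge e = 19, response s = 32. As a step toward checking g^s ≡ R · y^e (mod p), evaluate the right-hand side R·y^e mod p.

Squares mod 43: 41^1≡41, 41^2≡4, 41^4≡16, 41^8≡41, 41^16≡4
19 = 16 + 2 + 1, so 41^19 ≡ 4·4·41 ≡ 11 (mod 43)
R · y^e ≡ 10·11 = 110 ≡ 24 (mod 43)

24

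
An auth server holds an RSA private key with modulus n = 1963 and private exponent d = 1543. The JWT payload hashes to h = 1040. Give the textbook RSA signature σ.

Squares mod 1963: h^1≡1040, h^2≡1950, h^4≡169, h^8≡1079, h^16≡182, h^32≡1716, h^64≡156, h^128≡780, h^256≡1833, h^512≡1196, h^1024≡1352
1543 = 1024 + 512 + 4 + 2 + 1, so h^1543 ≡ 1352·1196·169·1950·1040 ≡ 442 (mod 1963)

442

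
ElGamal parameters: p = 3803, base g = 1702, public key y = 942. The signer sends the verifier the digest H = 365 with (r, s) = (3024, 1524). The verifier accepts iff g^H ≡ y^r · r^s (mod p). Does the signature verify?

does not verify

Left side g^H mod p:
1702^2 = 2896804 ≡ 2721
1702^4 ≡ 2721^2 = 7403841 ≡ 3203
1702^8 ≡ 3203^2 = 10259209 ≡ 2518
1702^16 ≡ 2518^2 = 6340324 ≡ 723
1702^32 ≡ 723^2 = 522729 ≡ 1718
1702^64 ≡ 1718^2 = 2951524 ≡ 396
1702^128 ≡ 396^2 = 156816 ≡ 893
1702^256 ≡ 893^2 = 797449 ≡ 2622
365 = 256 + 64 + 32 + 8 + 4 + 1, so 1702^365 ≡ 2622·396·1718·2518·3203·1702 ≡ 2564 (mod 3803)
Right side y^r · r^s mod p:
942^2 = 887364 ≡ 1265
942^4 ≡ 1265^2 = 1600225 ≡ 2965
942^8 ≡ 2965^2 = 8791225 ≡ 2492
942^16 ≡ 2492^2 = 6210064 ≡ 3568
942^32 ≡ 3568^2 = 12730624 ≡ 1983
942^64 ≡ 1983^2 = 3932289 ≡ 3790
942^128 ≡ 3790^2 = 14364100 ≡ 169
942^256 ≡ 169^2 = 28561 ≡ 1940
942^512 ≡ 1940^2 = 3763600 ≡ 2433
942^1024 ≡ 2433^2 = 5919489 ≡ 2021
942^2048 ≡ 2021^2 = 4084441 ≡ 19
3024 = 2048 + 512 + 256 + 128 + 64 + 16, so 942^3024 ≡ 19·2433·1940·169·3790·3568 ≡ 3745 (mod 3803)
3024^2 = 9144576 ≡ 2164
3024^4 ≡ 2164^2 = 4682896 ≡ 1403
3024^8 ≡ 1403^2 = 1968409 ≡ 2258
3024^16 ≡ 2258^2 = 5098564 ≡ 2544
3024^32 ≡ 2544^2 = 6471936 ≡ 3033
3024^64 ≡ 3033^2 = 9199089 ≡ 3435
3024^128 ≡ 3435^2 = 11799225 ≡ 2319
3024^256 ≡ 2319^2 = 5377761 ≡ 319
3024^512 ≡ 319^2 = 101761 ≡ 2883
3024^1024 ≡ 2883^2 = 8311689 ≡ 2134
1524 = 1024 + 256 + 128 + 64 + 32 + 16 + 4, so 3024^1524 ≡ 2134·319·2319·3435·3033·2544·1403 ≡ 951 (mod 3803)
3745·951 = 3561495 ≡ 1887 (mod 3803)
2564 ≠ 1887, so verification fails.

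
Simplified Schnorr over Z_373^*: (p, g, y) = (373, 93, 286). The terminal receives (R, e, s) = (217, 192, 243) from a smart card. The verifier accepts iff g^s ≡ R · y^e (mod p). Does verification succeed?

fails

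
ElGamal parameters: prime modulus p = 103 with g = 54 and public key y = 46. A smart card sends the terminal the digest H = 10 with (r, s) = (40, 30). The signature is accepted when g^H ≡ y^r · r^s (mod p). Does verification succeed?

Left side g^H mod p:
Squares mod 103: 54^1≡54, 54^2≡32, 54^4≡97, 54^8≡36
10 = 8 + 2, so 54^10 ≡ 36·32 ≡ 19 (mod 103)
Right side y^r · r^s mod p:
Squares mod 103: 46^1≡46, 46^2≡56, 46^4≡46, 46^8≡56, 46^16≡46, 46^32≡56
40 = 32 + 8, so 46^40 ≡ 56·56 ≡ 46 (mod 103)
Squares mod 103: 40^1≡40, 40^2≡55, 40^4≡38, 40^8≡2, 40^16≡4
30 = 16 + 8 + 4 + 2, so 40^30 ≡ 4·2·38·55 ≡ 34 (mod 103)
46·34 = 1564 ≡ 19 (mod 103)
19 ≡ 19 (mod 103), so the signature is genuine.

passes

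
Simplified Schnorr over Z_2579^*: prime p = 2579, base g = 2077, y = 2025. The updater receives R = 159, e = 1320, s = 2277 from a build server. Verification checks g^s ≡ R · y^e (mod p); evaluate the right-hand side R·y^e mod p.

2025^2 = 4100625 ≡ 15
2025^4 ≡ 15^2 = 225
2025^8 ≡ 225^2 = 50625 ≡ 1624
2025^16 ≡ 1624^2 = 2637376 ≡ 1638
2025^32 ≡ 1638^2 = 2683044 ≡ 884
2025^64 ≡ 884^2 = 781456 ≡ 19
2025^128 ≡ 19^2 = 361
2025^256 ≡ 361^2 = 130321 ≡ 1371
2025^512 ≡ 1371^2 = 1879641 ≡ 2129
2025^1024 ≡ 2129^2 = 4532641 ≡ 1338
1320 = 1024 + 256 + 32 + 8, so 2025^1320 ≡ 1338·1371·884·1624 ≡ 706 (mod 2579)
R · y^e ≡ 159·706 = 112254 ≡ 1357 (mod 2579)

1357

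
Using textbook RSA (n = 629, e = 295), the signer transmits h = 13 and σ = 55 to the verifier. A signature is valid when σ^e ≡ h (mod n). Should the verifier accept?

accept

σ^2 ≡ 55^2 = 3025 ≡ 509
σ^4 ≡ 509^2 = 259081 ≡ 562
σ^8 ≡ 562^2 = 315844 ≡ 86
σ^16 ≡ 86^2 = 7396 ≡ 477
σ^32 ≡ 477^2 = 227529 ≡ 460
σ^64 ≡ 460^2 = 211600 ≡ 256
σ^128 ≡ 256^2 = 65536 ≡ 120
σ^256 ≡ 120^2 = 14400 ≡ 562
295 = 256 + 32 + 4 + 2 + 1, so σ^295 ≡ 562·460·562·509·55 ≡ 13 (mod 629)
σ^295 mod 629 = 13 matches h.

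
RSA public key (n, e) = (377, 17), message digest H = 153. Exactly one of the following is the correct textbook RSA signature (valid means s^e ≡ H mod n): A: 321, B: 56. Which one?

Candidate A: 321^2 = 103041 ≡ 120; 321^4 ≡ 120^2 = 14400 ≡ 74; 321^8 ≡ 74^2 = 5476 ≡ 198; 321^16 ≡ 198^2 = 39204 ≡ 373; 17 = 16 + 1, so 321^17 ≡ 373·321 ≡ 224 (mod 377)
Candidate B: 56^2 = 3136 ≡ 120; 56^4 ≡ 120^2 = 14400 ≡ 74; 56^8 ≡ 74^2 = 5476 ≡ 198; 56^16 ≡ 198^2 = 39204 ≡ 373; 17 = 16 + 1, so 56^17 ≡ 373·56 ≡ 153 (mod 377)
  → matches H = 153

B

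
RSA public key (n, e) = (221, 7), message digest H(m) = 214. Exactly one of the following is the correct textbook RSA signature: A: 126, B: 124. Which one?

B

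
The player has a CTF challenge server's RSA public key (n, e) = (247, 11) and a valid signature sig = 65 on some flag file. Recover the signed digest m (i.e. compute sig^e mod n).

221

sig^2 ≡ 65^2 = 4225 ≡ 26
sig^4 ≡ 26^2 = 676 ≡ 182
sig^8 ≡ 182^2 = 33124 ≡ 26
11 = 8 + 2 + 1, so sig^11 ≡ 26·26·65 ≡ 221 (mod 247)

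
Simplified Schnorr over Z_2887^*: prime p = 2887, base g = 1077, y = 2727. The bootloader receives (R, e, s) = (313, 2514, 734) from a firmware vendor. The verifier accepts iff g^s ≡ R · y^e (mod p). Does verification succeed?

g^s mod p:
Squares mod 2887: 1077^1≡1077, 1077^2≡2242, 1077^4≡297, 1077^8≡1599, 1077^16≡1806, 1077^32≡2213, 1077^64≡1017, 1077^128≡743, 1077^256≡632, 1077^512≡1018
734 = 512 + 128 + 64 + 16 + 8 + 4 + 2, so 1077^734 ≡ 1018·743·1017·1806·1599·297·2242 ≡ 163 (mod 2887)
R · y^e mod p:
Squares mod 2887: 2727^1≡2727, 2727^2≡2504, 2727^4≡2339, 2727^8≡56, 2727^16≡249, 2727^32≡1374, 2727^64≡2665, 2727^128≡205, 2727^256≡1607, 2727^512≡1471, 2727^1024≡1478, 2727^2048≡1912
2514 = 2048 + 256 + 128 + 64 + 16 + 2, so 2727^2514 ≡ 1912·1607·205·2665·249·2504 ≡ 1670 (mod 2887)
313·1670 = 522710 ≡ 163 (mod 2887)
163 ≡ 163 (mod 2887); signature holds.

passes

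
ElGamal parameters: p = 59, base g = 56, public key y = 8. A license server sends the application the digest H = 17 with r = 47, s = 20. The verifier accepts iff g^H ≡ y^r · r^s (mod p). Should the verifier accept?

Left side g^H mod p:
56^2 = 3136 ≡ 9
56^4 ≡ 9^2 = 81 ≡ 22
56^8 ≡ 22^2 = 484 ≡ 12
56^16 ≡ 12^2 = 144 ≡ 26
17 = 16 + 1, so 56^17 ≡ 26·56 ≡ 40 (mod 59)
Right side y^r · r^s mod p:
8^2 = 64 ≡ 5
8^4 ≡ 5^2 = 25
8^8 ≡ 25^2 = 625 ≡ 35
8^16 ≡ 35^2 = 1225 ≡ 45
8^32 ≡ 45^2 = 2025 ≡ 19
47 = 32 + 8 + 4 + 2 + 1, so 8^47 ≡ 19·35·25·5·8 ≡ 11 (mod 59)
47^2 = 2209 ≡ 26
47^4 ≡ 26^2 = 676 ≡ 27
47^8 ≡ 27^2 = 729 ≡ 21
47^16 ≡ 21^2 = 441 ≡ 28
20 = 16 + 4, so 47^20 ≡ 28·27 ≡ 48 (mod 59)
11·48 = 528 ≡ 56 (mod 59)
40 ≠ 56, so verification fails.

reject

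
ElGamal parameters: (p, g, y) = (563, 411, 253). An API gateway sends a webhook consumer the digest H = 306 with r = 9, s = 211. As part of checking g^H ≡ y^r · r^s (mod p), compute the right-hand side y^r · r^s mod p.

395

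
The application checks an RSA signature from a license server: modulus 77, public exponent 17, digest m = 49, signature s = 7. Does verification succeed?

fails

Squares mod 77: s^1≡7, s^2≡49, s^4≡14, s^8≡42, s^16≡70
17 = 16 + 1, so s^17 ≡ 70·7 ≡ 28 (mod 77)
28 ≠ 49, so verification fails.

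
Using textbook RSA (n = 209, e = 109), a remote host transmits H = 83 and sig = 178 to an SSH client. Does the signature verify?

verifies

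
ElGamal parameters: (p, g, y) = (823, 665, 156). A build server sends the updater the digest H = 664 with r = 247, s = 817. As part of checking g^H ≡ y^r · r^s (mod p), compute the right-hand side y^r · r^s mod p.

156^2 = 24336 ≡ 469
156^4 ≡ 469^2 = 219961 ≡ 220
156^8 ≡ 220^2 = 48400 ≡ 666
156^16 ≡ 666^2 = 443556 ≡ 782
156^32 ≡ 782^2 = 611524 ≡ 35
156^64 ≡ 35^2 = 1225 ≡ 402
156^128 ≡ 402^2 = 161604 ≡ 296
247 = 128 + 64 + 32 + 16 + 4 + 2 + 1, so 156^247 ≡ 296·402·35·782·220·469·156 ≡ 376 (mod 823)
247^2 = 61009 ≡ 107
247^4 ≡ 107^2 = 11449 ≡ 750
247^8 ≡ 750^2 = 562500 ≡ 391
247^16 ≡ 391^2 = 152881 ≡ 626
247^32 ≡ 626^2 = 391876 ≡ 128
247^64 ≡ 128^2 = 16384 ≡ 747
247^128 ≡ 747^2 = 558009 ≡ 15
247^256 ≡ 15^2 = 225
247^512 ≡ 225^2 = 50625 ≡ 422
817 = 512 + 256 + 32 + 16 + 1, so 247^817 ≡ 422·225·128·626·247 ≡ 417 (mod 823)
y^r · r^s ≡ 376·417 = 156792 ≡ 422 (mod 823)

422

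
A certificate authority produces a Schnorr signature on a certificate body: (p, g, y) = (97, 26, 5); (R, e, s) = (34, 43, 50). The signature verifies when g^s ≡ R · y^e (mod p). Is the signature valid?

g^s mod p:
26^2 = 676 ≡ 94
26^4 ≡ 94^2 = 8836 ≡ 9
26^8 ≡ 9^2 = 81
26^16 ≡ 81^2 = 6561 ≡ 62
26^32 ≡ 62^2 = 3844 ≡ 61
50 = 32 + 16 + 2, so 26^50 ≡ 61·62·94 ≡ 3 (mod 97)
R · y^e mod p:
5^2 = 25
5^4 ≡ 25^2 = 625 ≡ 43
5^8 ≡ 43^2 = 1849 ≡ 6
5^16 ≡ 6^2 = 36
5^32 ≡ 36^2 = 1296 ≡ 35
43 = 32 + 8 + 2 + 1, so 5^43 ≡ 35·6·25·5 ≡ 60 (mod 97)
34·60 = 2040 ≡ 3 (mod 97)
3 ≡ 3 (mod 97); signature holds.

valid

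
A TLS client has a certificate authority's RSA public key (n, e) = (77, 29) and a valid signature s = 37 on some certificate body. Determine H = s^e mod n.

25

s^2 ≡ 37^2 = 1369 ≡ 60
s^4 ≡ 60^2 = 3600 ≡ 58
s^8 ≡ 58^2 = 3364 ≡ 53
s^16 ≡ 53^2 = 2809 ≡ 37
29 = 16 + 8 + 4 + 1, so s^29 ≡ 37·53·58·37 ≡ 25 (mod 77)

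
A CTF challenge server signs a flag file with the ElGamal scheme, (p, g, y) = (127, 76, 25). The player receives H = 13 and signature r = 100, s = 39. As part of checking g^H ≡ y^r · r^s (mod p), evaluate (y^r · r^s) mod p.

25^2 = 625 ≡ 117
25^4 ≡ 117^2 = 13689 ≡ 100
25^8 ≡ 100^2 = 10000 ≡ 94
25^16 ≡ 94^2 = 8836 ≡ 73
25^32 ≡ 73^2 = 5329 ≡ 122
25^64 ≡ 122^2 = 14884 ≡ 25
100 = 64 + 32 + 4, so 25^100 ≡ 25·122·100 ≡ 73 (mod 127)
100^2 = 10000 ≡ 94
100^4 ≡ 94^2 = 8836 ≡ 73
100^8 ≡ 73^2 = 5329 ≡ 122
100^16 ≡ 122^2 = 14884 ≡ 25
100^32 ≡ 25^2 = 625 ≡ 117
39 = 32 + 4 + 2 + 1, so 100^39 ≡ 117·73·94·100 ≡ 64 (mod 127)
y^r · r^s ≡ 73·64 = 4672 ≡ 100 (mod 127)

100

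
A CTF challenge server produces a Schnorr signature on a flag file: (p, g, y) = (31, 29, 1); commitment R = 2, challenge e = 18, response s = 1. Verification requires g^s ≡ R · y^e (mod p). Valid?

g^s mod p:
29^1 mod 31 = 29
R · y^e mod p:
1^18 mod 31 = 1
2·1 = 2 ≡ 2 (mod 31)
29 ≠ 2; the check fails.

no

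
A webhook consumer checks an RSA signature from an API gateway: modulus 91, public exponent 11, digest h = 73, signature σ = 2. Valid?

no

σ^2 ≡ 2^2 = 4
σ^4 ≡ 4^2 = 16
σ^8 ≡ 16^2 = 256 ≡ 74
11 = 8 + 2 + 1, so σ^11 ≡ 74·4·2 ≡ 46 (mod 91)
46 ≠ 73, so verification fails.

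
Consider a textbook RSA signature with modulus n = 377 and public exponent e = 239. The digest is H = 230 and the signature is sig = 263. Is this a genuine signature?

sig^2 ≡ 263^2 = 69169 ≡ 178
sig^4 ≡ 178^2 = 31684 ≡ 16
sig^8 ≡ 16^2 = 256
sig^16 ≡ 256^2 = 65536 ≡ 315
sig^32 ≡ 315^2 = 99225 ≡ 74
sig^64 ≡ 74^2 = 5476 ≡ 198
sig^128 ≡ 198^2 = 39204 ≡ 373
239 = 128 + 64 + 32 + 8 + 4 + 2 + 1, so sig^239 ≡ 373·198·74·256·16·178·263 ≡ 230 (mod 377)
230 = H, so the signature checks out.

genuine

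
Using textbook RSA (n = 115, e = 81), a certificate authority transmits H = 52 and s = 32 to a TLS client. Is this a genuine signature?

genuine

s^81 mod 115 = 52
52 = H, so the signature checks out.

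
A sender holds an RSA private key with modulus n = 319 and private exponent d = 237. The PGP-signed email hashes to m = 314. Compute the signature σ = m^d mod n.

52

m^2 ≡ 314^2 = 98596 ≡ 25
m^4 ≡ 25^2 = 625 ≡ 306
m^8 ≡ 306^2 = 93636 ≡ 169
m^16 ≡ 169^2 = 28561 ≡ 170
m^32 ≡ 170^2 = 28900 ≡ 190
m^64 ≡ 190^2 = 36100 ≡ 53
m^128 ≡ 53^2 = 2809 ≡ 257
237 = 128 + 64 + 32 + 8 + 4 + 1, so m^237 ≡ 257·53·190·169·306·314 ≡ 52 (mod 319)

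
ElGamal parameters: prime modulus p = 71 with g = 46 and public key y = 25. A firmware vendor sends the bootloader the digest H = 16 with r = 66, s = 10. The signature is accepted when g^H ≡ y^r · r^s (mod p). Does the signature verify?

verifies

Left side g^H mod p:
46^2 = 2116 ≡ 57
46^4 ≡ 57^2 = 3249 ≡ 54
46^8 ≡ 54^2 = 2916 ≡ 5
46^16 ≡ 5^2 = 25
Right side y^r · r^s mod p:
25^2 = 625 ≡ 57
25^4 ≡ 57^2 = 3249 ≡ 54
25^8 ≡ 54^2 = 2916 ≡ 5
25^16 ≡ 5^2 = 25
25^32 ≡ 25^2 = 625 ≡ 57
25^64 ≡ 57^2 = 3249 ≡ 54
66 = 64 + 2, so 25^66 ≡ 54·57 ≡ 25 (mod 71)
66^2 = 4356 ≡ 25
66^4 ≡ 25^2 = 625 ≡ 57
66^8 ≡ 57^2 = 3249 ≡ 54
10 = 8 + 2, so 66^10 ≡ 54·25 ≡ 1 (mod 71)
25·1 = 25 ≡ 25 (mod 71)
25 ≡ 25 (mod 71), so the signature is genuine.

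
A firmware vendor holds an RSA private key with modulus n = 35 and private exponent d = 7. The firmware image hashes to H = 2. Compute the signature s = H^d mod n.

Squares mod 35: H^1≡2, H^2≡4, H^4≡16
7 = 4 + 2 + 1, so H^7 ≡ 16·4·2 ≡ 23 (mod 35)

23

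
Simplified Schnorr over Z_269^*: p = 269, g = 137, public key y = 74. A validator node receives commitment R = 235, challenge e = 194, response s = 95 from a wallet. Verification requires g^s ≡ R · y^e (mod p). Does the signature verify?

does not verify

g^s mod p:
137^2 = 18769 ≡ 208
137^4 ≡ 208^2 = 43264 ≡ 224
137^8 ≡ 224^2 = 50176 ≡ 142
137^16 ≡ 142^2 = 20164 ≡ 258
137^32 ≡ 258^2 = 66564 ≡ 121
137^64 ≡ 121^2 = 14641 ≡ 115
95 = 64 + 16 + 8 + 4 + 2 + 1, so 137^95 ≡ 115·258·142·224·208·137 ≡ 186 (mod 269)
R · y^e mod p:
74^2 = 5476 ≡ 96
74^4 ≡ 96^2 = 9216 ≡ 70
74^8 ≡ 70^2 = 4900 ≡ 58
74^16 ≡ 58^2 = 3364 ≡ 136
74^32 ≡ 136^2 = 18496 ≡ 204
74^64 ≡ 204^2 = 41616 ≡ 190
74^128 ≡ 190^2 = 36100 ≡ 54
194 = 128 + 64 + 2, so 74^194 ≡ 54·190·96 ≡ 151 (mod 269)
235·151 = 35485 ≡ 246 (mod 269)
186 ≠ 246; the check fails.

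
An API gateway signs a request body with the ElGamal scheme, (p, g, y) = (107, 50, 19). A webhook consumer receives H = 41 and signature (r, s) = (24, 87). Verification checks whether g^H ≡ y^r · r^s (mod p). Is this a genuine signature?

forged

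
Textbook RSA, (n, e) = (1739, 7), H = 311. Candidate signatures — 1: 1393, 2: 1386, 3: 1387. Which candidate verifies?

2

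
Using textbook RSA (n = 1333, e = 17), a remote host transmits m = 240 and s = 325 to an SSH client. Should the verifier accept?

accept

s^2 ≡ 325^2 = 105625 ≡ 318
s^4 ≡ 318^2 = 101124 ≡ 1149
s^8 ≡ 1149^2 = 1320201 ≡ 531
s^16 ≡ 531^2 = 281961 ≡ 698
17 = 16 + 1, so s^17 ≡ 698·325 ≡ 240 (mod 1333)
Since 240 equals the digest 240, verification succeeds.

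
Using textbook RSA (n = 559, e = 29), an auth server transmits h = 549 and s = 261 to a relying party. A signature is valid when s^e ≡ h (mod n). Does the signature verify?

does not verify

Squares mod 559: s^1≡261, s^2≡482, s^4≡339, s^8≡326, s^16≡66
29 = 16 + 8 + 4 + 1, so s^29 ≡ 66·326·339·261 ≡ 534 (mod 559)
s^29 mod 559 = 534, but h = 549.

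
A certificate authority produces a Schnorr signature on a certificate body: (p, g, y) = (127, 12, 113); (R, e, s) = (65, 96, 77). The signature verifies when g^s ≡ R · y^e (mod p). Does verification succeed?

fails

g^s mod p:
12^2 = 144 ≡ 17
12^4 ≡ 17^2 = 289 ≡ 35
12^8 ≡ 35^2 = 1225 ≡ 82
12^16 ≡ 82^2 = 6724 ≡ 120
12^32 ≡ 120^2 = 14400 ≡ 49
12^64 ≡ 49^2 = 2401 ≡ 115
77 = 64 + 8 + 4 + 1, so 12^77 ≡ 115·82·35·12 ≡ 105 (mod 127)
R · y^e mod p:
113^2 = 12769 ≡ 69
113^4 ≡ 69^2 = 4761 ≡ 62
113^8 ≡ 62^2 = 3844 ≡ 34
113^16 ≡ 34^2 = 1156 ≡ 13
113^32 ≡ 13^2 = 169 ≡ 42
113^64 ≡ 42^2 = 1764 ≡ 113
96 = 64 + 32, so 113^96 ≡ 113·42 ≡ 47 (mod 127)
65·47 = 3055 ≡ 7 (mod 127)
105 ≠ 7; the check fails.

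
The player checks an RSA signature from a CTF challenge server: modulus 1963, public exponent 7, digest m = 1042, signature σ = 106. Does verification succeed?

fails

σ^2 ≡ 106^2 = 11236 ≡ 1421
σ^4 ≡ 1421^2 = 2019241 ≡ 1277
7 = 4 + 2 + 1, so σ^7 ≡ 1277·1421·106 ≡ 921 (mod 1963)
σ^7 mod 1963 = 921, but m = 1042.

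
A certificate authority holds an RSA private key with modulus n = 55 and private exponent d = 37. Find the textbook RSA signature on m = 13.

Squares mod 55: m^1≡13, m^2≡4, m^4≡16, m^8≡36, m^16≡31, m^32≡26
37 = 32 + 4 + 1, so m^37 ≡ 26·16·13 ≡ 18 (mod 55)

18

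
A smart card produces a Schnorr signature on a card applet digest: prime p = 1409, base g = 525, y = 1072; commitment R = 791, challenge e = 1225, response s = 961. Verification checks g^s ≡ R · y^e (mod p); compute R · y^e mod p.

1072^2 = 1149184 ≡ 849
1072^4 ≡ 849^2 = 720801 ≡ 802
1072^8 ≡ 802^2 = 643204 ≡ 700
1072^16 ≡ 700^2 = 490000 ≡ 1077
1072^32 ≡ 1077^2 = 1159929 ≡ 322
1072^64 ≡ 322^2 = 103684 ≡ 827
1072^128 ≡ 827^2 = 683929 ≡ 564
1072^256 ≡ 564^2 = 318096 ≡ 1071
1072^512 ≡ 1071^2 = 1147041 ≡ 115
1072^1024 ≡ 115^2 = 13225 ≡ 544
1225 = 1024 + 128 + 64 + 8 + 1, so 1072^1225 ≡ 544·564·827·700·1072 ≡ 1023 (mod 1409)
R · y^e ≡ 791·1023 = 809193 ≡ 427 (mod 1409)

427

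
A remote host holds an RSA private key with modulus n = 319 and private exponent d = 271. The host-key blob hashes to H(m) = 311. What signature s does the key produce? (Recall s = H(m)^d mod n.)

(H(m))^271 mod 319 = 201

201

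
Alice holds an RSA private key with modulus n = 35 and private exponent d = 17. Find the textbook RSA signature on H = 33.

3

H^2 ≡ 33^2 = 1089 ≡ 4
H^4 ≡ 4^2 = 16
H^8 ≡ 16^2 = 256 ≡ 11
H^16 ≡ 11^2 = 121 ≡ 16
17 = 16 + 1, so H^17 ≡ 16·33 ≡ 3 (mod 35)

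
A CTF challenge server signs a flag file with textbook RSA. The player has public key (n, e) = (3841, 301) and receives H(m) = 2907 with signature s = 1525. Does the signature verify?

does not verify

s^2 ≡ 1525^2 = 2325625 ≡ 1820
s^4 ≡ 1820^2 = 3312400 ≡ 1458
s^8 ≡ 1458^2 = 2125764 ≡ 1691
s^16 ≡ 1691^2 = 2859481 ≡ 1777
s^32 ≡ 1777^2 = 3157729 ≡ 427
s^64 ≡ 427^2 = 182329 ≡ 1802
s^128 ≡ 1802^2 = 3247204 ≡ 1559
s^256 ≡ 1559^2 = 2430481 ≡ 2969
301 = 256 + 32 + 8 + 4 + 1, so s^301 ≡ 2969·427·1691·1458·1525 ≡ 934 (mod 3841)
The recovered value 934 does not match the digest 2907.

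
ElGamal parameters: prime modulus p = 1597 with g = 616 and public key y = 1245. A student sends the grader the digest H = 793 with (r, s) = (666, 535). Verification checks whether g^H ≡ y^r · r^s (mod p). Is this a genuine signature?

Left side g^H mod p:
616^2 = 379456 ≡ 967
616^4 ≡ 967^2 = 935089 ≡ 844
616^8 ≡ 844^2 = 712336 ≡ 74
616^16 ≡ 74^2 = 5476 ≡ 685
616^32 ≡ 685^2 = 469225 ≡ 1304
616^64 ≡ 1304^2 = 1700416 ≡ 1208
616^128 ≡ 1208^2 = 1459264 ≡ 1203
616^256 ≡ 1203^2 = 1447209 ≡ 327
616^512 ≡ 327^2 = 106929 ≡ 1527
793 = 512 + 256 + 16 + 8 + 1, so 616^793 ≡ 1527·327·685·74·616 ≡ 1230 (mod 1597)
Right side y^r · r^s mod p:
1245^2 = 1550025 ≡ 935
1245^4 ≡ 935^2 = 874225 ≡ 666
1245^8 ≡ 666^2 = 443556 ≡ 1187
1245^16 ≡ 1187^2 = 1408969 ≡ 415
1245^32 ≡ 415^2 = 172225 ≡ 1346
1245^64 ≡ 1346^2 = 1811716 ≡ 718
1245^128 ≡ 718^2 = 515524 ≡ 1290
1245^256 ≡ 1290^2 = 1664100 ≡ 26
1245^512 ≡ 26^2 = 676
666 = 512 + 128 + 16 + 8 + 2, so 1245^666 ≡ 676·1290·415·1187·935 ≡ 243 (mod 1597)
666^2 = 443556 ≡ 1187
666^4 ≡ 1187^2 = 1408969 ≡ 415
666^8 ≡ 415^2 = 172225 ≡ 1346
666^16 ≡ 1346^2 = 1811716 ≡ 718
666^32 ≡ 718^2 = 515524 ≡ 1290
666^64 ≡ 1290^2 = 1664100 ≡ 26
666^128 ≡ 26^2 = 676
666^256 ≡ 676^2 = 456976 ≡ 234
666^512 ≡ 234^2 = 54756 ≡ 458
535 = 512 + 16 + 4 + 2 + 1, so 666^535 ≡ 458·718·415·1187·666 ≡ 1203 (mod 1597)
243·1203 = 292329 ≡ 78 (mod 1597)
1230 ≠ 78, so verification fails.

forged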